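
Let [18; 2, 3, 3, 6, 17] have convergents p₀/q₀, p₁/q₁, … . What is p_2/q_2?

Using pₖ = aₖpₖ₋₁ + pₖ₋₂, qₖ = aₖqₖ₋₁ + qₖ₋₂ (with p₋₁=1, p₋₂=0, q₋₁=0, q₋₂=1):
  k=0: a=18, p=18, q=1
  k=1: a=2, p=37, q=2
  k=2: a=3, p=129, q=7

129/7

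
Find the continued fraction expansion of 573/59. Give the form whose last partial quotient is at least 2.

[9; 1, 2, 2, 8]

573 = 9*59 + 42
59 = 1*42 + 17
42 = 2*17 + 8
17 = 2*8 + 1
8 = 8*1 + 0  (stop)
So 573/59 = [9; 1, 2, 2, 8].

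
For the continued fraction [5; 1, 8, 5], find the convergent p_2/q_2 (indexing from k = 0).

Using pₖ = aₖpₖ₋₁ + pₖ₋₂, qₖ = aₖqₖ₋₁ + qₖ₋₂ (with p₋₁=1, p₋₂=0, q₋₁=0, q₋₂=1):
  k=0: a=5, p=5, q=1
  k=1: a=1, p=6, q=1
  k=2: a=8, p=53, q=9

53/9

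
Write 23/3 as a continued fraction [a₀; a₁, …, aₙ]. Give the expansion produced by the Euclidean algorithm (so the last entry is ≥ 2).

23 = 7×3 + 2
3 = 1×2 + 1
2 = 2×1 + 0  (stop)
So 23/3 = [7; 1, 2].

[7; 1, 2]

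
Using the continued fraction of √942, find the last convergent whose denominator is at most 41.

√942 = [30; 1, 2, 4, 20, 4, 2, 1, 60, …] (period length 8).
Convergents:
  p_0/q_0 = 30/1
  p_1/q_1 = 31/1
  p_2/q_2 = 92/3
  p_3/q_3 = 399/13
  p_4/q_4 = 8072/263
q_3 = 13 ≤ 41 < 263 = q_4, so the answer is 399/13.

399/13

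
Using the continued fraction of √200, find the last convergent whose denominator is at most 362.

2786/197

√200 = [14; 7, 28, …] (period length 2).
Convergents:
  p_0/q_0 = 14/1
  p_1/q_1 = 99/7
  p_2/q_2 = 2786/197
  p_3/q_3 = 19601/1386
q_2 = 197 ≤ 362 < 1386 = q_3, so the answer is 2786/197.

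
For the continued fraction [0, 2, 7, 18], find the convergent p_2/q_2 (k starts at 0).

Using pₖ = aₖpₖ₋₁ + pₖ₋₂, qₖ = aₖqₖ₋₁ + qₖ₋₂ (with p₋₁=1, p₋₂=0, q₋₁=0, q₋₂=1):
  k=0: a=0, p=0, q=1
  k=1: a=2, p=1, q=2
  k=2: a=7, p=7, q=15

7/15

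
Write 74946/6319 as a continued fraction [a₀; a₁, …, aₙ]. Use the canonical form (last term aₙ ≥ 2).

74946 = 11·6319 + 5437
6319 = 1·5437 + 882
5437 = 6·882 + 145
882 = 6·145 + 12
145 = 12·12 + 1
12 = 12·1 + 0  (stop)
So 74946/6319 = [11; 1, 6, 6, 12, 12].

[11; 1, 6, 6, 12, 12]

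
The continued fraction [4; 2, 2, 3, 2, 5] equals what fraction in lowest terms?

Using pₖ = aₖpₖ₋₁ + pₖ₋₂ and qₖ = aₖqₖ₋₁ + qₖ₋₂:
  k=0: a=4, p=4, q=1
  k=1: a=2, p=9, q=2
  k=2: a=2, p=22, q=5
  k=3: a=3, p=75, q=17
  k=4: a=2, p=172, q=39
  k=5: a=5, p=935, q=212

935/212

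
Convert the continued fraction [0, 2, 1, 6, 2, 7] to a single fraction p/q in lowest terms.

Using pₖ = aₖpₖ₋₁ + pₖ₋₂ and qₖ = aₖqₖ₋₁ + qₖ₋₂:
  k=0: a=0, p=0, q=1
  k=1: a=2, p=1, q=2
  k=2: a=1, p=1, q=3
  k=3: a=6, p=7, q=20
  k=4: a=2, p=15, q=43
  k=5: a=7, p=112, q=321

112/321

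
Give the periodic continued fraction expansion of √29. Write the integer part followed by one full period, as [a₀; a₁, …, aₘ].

[5; 2, 1, 1, 2, 10]

a₀ = ⌊√29⌋ = 5.
With m₀=0, d₀=1 and mₖ₊₁ = dₖaₖ − mₖ, dₖ₊₁ = (n − mₖ₊₁²)/dₖ, aₖ₊₁ = ⌊(a₀+mₖ₊₁)/dₖ₊₁⌋:
  k=1: m=5, d=4, a=2
  k=2: m=3, d=5, a=1
  k=3: m=2, d=5, a=1
  k=4: m=3, d=4, a=2
  k=5: m=5, d=1, a=10
d=1 and a=2a₀=10 at k=5, so the next step gives (m, d) = (5, 4) again — its k=1 value — and the period has length 5.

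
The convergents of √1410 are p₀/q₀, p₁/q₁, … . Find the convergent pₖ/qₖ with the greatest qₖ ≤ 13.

√1410 = [37; 1, 1, 4, 1, 1, 74, …] (period length 6).
Convergents:
  p_0/q_0 = 37/1
  p_1/q_1 = 38/1
  p_2/q_2 = 75/2
  p_3/q_3 = 338/9
  p_4/q_4 = 413/11
  p_5/q_5 = 751/20
q_4 = 11 ≤ 13 < 20 = q_5, so the answer is 413/11.

413/11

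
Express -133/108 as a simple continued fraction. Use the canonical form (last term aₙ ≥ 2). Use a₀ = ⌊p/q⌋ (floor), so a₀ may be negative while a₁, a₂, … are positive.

-133 = -2*108 + 83
108 = 1*83 + 25
83 = 3*25 + 8
25 = 3*8 + 1
8 = 8*1 + 0  (stop)
So -133/108 = [-2; 1, 3, 3, 8].

[-2; 1, 3, 3, 8]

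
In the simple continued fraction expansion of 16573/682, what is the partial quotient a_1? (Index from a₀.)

3

16573 = 24·682 + 205   →  a_0 = 24
682 = 3·205 + 67   →  a_1 = 3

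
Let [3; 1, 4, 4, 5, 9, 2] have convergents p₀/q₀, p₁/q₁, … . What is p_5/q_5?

3851/1011

Using pₖ = aₖpₖ₋₁ + pₖ₋₂, qₖ = aₖqₖ₋₁ + qₖ₋₂ (with p₋₁=1, p₋₂=0, q₋₁=0, q₋₂=1):
  k=0: a=3, p=3, q=1
  k=1: a=1, p=4, q=1
  k=2: a=4, p=19, q=5
  k=3: a=4, p=80, q=21
  k=4: a=5, p=419, q=110
  k=5: a=9, p=3851, q=1011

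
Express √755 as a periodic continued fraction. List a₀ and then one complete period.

a₀ = ⌊√755⌋ = 27.
With m₀=0, d₀=1 and mₖ₊₁ = dₖaₖ − mₖ, dₖ₊₁ = (n − mₖ₊₁²)/dₖ, aₖ₊₁ = ⌊(a₀+mₖ₊₁)/dₖ₊₁⌋:
  k=1: m=27, d=26, a=2
  k=2: m=25, d=5, a=10
  k=3: m=25, d=26, a=2
  k=4: m=27, d=1, a=54
d=1 and a=2a₀=54 at k=4, so the next step gives (m, d) = (27, 26) again — its k=1 value — and the period has length 4.

[27; 2, 10, 2, 54]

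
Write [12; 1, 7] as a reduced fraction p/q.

103/8

Using pₖ = aₖpₖ₋₁ + pₖ₋₂ and qₖ = aₖqₖ₋₁ + qₖ₋₂:
  k=0: a=12, p=12, q=1
  k=1: a=1, p=13, q=1
  k=2: a=7, p=103, q=8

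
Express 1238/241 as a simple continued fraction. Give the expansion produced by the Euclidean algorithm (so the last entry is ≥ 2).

1238 = 5×241 + 33
241 = 7×33 + 10
33 = 3×10 + 3
10 = 3×3 + 1
3 = 3×1 + 0  (stop)
So 1238/241 = [5; 7, 3, 3, 3].

[5; 7, 3, 3, 3]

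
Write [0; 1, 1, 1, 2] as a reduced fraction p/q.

Fold from the inside: start with 2/1.
  1 + 1/2 = 3/2
  1 + 2/3 = 5/3
  1 + 3/5 = 8/5
  0 + 5/8 = 5/8

5/8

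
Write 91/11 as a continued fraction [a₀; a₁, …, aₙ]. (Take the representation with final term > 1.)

[8; 3, 1, 2]

91 = 8·11 + 3
11 = 3·3 + 2
3 = 1·2 + 1
2 = 2·1 + 0  (stop)
So 91/11 = [8; 3, 1, 2].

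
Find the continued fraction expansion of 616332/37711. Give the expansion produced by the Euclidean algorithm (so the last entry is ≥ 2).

616332 = 16×37711 + 12956
37711 = 2×12956 + 11799
12956 = 1×11799 + 1157
11799 = 10×1157 + 229
1157 = 5×229 + 12
229 = 19×12 + 1
12 = 12×1 + 0  (stop)
So 616332/37711 = [16; 2, 1, 10, 5, 19, 12].

[16; 2, 1, 10, 5, 19, 12]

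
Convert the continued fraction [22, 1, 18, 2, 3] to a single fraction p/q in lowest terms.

3121/136

Fold from the inside: start with 3/1.
  2 + 1/3 = 7/3
  18 + 3/7 = 129/7
  1 + 7/129 = 136/129
  22 + 129/136 = 3121/136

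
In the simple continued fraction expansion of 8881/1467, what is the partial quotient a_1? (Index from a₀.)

18

8881 = 6·1467 + 79   →  a_0 = 6
1467 = 18·79 + 45   →  a_1 = 18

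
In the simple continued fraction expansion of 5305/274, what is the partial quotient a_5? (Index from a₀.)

3

5305 = 19·274 + 99   →  a_0 = 19
274 = 2·99 + 76   →  a_1 = 2
99 = 1·76 + 23   →  a_2 = 1
76 = 3·23 + 7   →  a_3 = 3
23 = 3·7 + 2   →  a_4 = 3
7 = 3·2 + 1   →  a_5 = 3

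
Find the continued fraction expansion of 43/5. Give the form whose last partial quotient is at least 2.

43 = 8·5 + 3
5 = 1·3 + 2
3 = 1·2 + 1
2 = 2·1 + 0  (stop)
So 43/5 = [8; 1, 1, 2].

[8; 1, 1, 2]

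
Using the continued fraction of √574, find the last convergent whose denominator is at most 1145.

27001/1127

√574 = [23; 1, 22, 1, 46, …] (period length 4).
Convergents:
  p_0/q_0 = 23/1
  p_1/q_1 = 24/1
  p_2/q_2 = 551/23
  p_3/q_3 = 575/24
  p_4/q_4 = 27001/1127
  p_5/q_5 = 27576/1151
q_4 = 1127 ≤ 1145 < 1151 = q_5, so the answer is 27001/1127.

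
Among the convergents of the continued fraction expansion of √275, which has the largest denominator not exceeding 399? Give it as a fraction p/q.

6484/391

√275 = [16; 1, 1, 2, 1, 1, 32, …] (period length 6).
Convergents:
  p_0/q_0 = 16/1
  p_1/q_1 = 17/1
  p_2/q_2 = 33/2
  p_3/q_3 = 83/5
  p_4/q_4 = 116/7
  p_5/q_5 = 199/12
  p_6/q_6 = 6484/391
  p_7/q_7 = 6683/403
q_6 = 391 ≤ 399 < 403 = q_7, so the answer is 6484/391.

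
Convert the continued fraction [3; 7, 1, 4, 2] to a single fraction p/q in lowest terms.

269/86

Fold from the inside: start with 2/1.
  4 + 1/2 = 9/2
  1 + 2/9 = 11/9
  7 + 9/11 = 86/11
  3 + 11/86 = 269/86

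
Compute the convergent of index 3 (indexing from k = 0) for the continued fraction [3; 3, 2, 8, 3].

Using pₖ = aₖpₖ₋₁ + pₖ₋₂, qₖ = aₖqₖ₋₁ + qₖ₋₂ (with p₋₁=1, p₋₂=0, q₋₁=0, q₋₂=1):
  k=0: a=3, p=3, q=1
  k=1: a=3, p=10, q=3
  k=2: a=2, p=23, q=7
  k=3: a=8, p=194, q=59

194/59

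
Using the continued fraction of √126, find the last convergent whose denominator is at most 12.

101/9

√126 = [11; 4, 2, 4, 22, …] (period length 4).
Convergents:
  p_0/q_0 = 11/1
  p_1/q_1 = 45/4
  p_2/q_2 = 101/9
  p_3/q_3 = 449/40
q_2 = 9 ≤ 12 < 40 = q_3, so the answer is 101/9.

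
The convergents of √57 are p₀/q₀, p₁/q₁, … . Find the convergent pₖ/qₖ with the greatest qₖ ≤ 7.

√57 = [7; 1, 1, 4, 1, 1, 14, …] (period length 6).
Convergents:
  p_0/q_0 = 7/1
  p_1/q_1 = 8/1
  p_2/q_2 = 15/2
  p_3/q_3 = 68/9
q_2 = 2 ≤ 7 < 9 = q_3, so the answer is 15/2.

15/2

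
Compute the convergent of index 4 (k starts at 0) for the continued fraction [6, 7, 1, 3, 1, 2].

239/39

Using pₖ = aₖpₖ₋₁ + pₖ₋₂, qₖ = aₖqₖ₋₁ + qₖ₋₂ (with p₋₁=1, p₋₂=0, q₋₁=0, q₋₂=1):
  k=0: a=6, p=6, q=1
  k=1: a=7, p=43, q=7
  k=2: a=1, p=49, q=8
  k=3: a=3, p=190, q=31
  k=4: a=1, p=239, q=39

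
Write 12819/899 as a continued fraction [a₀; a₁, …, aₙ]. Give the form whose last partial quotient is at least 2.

[14; 3, 1, 6, 16, 2]

12819 = 14·899 + 233
899 = 3·233 + 200
233 = 1·200 + 33
200 = 6·33 + 2
33 = 16·2 + 1
2 = 2·1 + 0  (stop)
So 12819/899 = [14; 3, 1, 6, 16, 2].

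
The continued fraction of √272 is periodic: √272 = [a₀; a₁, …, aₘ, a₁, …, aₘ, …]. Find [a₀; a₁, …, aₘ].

[16; 2, 32]

a₀ = ⌊√272⌋ = 16.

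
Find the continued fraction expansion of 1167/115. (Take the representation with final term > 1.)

1167 = 10·115 + 17
115 = 6·17 + 13
17 = 1·13 + 4
13 = 3·4 + 1
4 = 4·1 + 0  (stop)
So 1167/115 = [10; 6, 1, 3, 4].

[10; 6, 1, 3, 4]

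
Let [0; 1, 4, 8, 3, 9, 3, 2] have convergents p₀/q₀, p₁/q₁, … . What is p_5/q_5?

960/1193

Using pₖ = aₖpₖ₋₁ + pₖ₋₂, qₖ = aₖqₖ₋₁ + qₖ₋₂ (with p₋₁=1, p₋₂=0, q₋₁=0, q₋₂=1):
  k=0: a=0, p=0, q=1
  k=1: a=1, p=1, q=1
  k=2: a=4, p=4, q=5
  k=3: a=8, p=33, q=41
  k=4: a=3, p=103, q=128
  k=5: a=9, p=960, q=1193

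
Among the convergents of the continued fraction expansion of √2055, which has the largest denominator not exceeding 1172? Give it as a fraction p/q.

36991/816

√2055 = [45; 3, 90, …] (period length 2).
Convergents:
  p_0/q_0 = 45/1
  p_1/q_1 = 136/3
  p_2/q_2 = 12285/271
  p_3/q_3 = 36991/816
  p_4/q_4 = 3341475/73711
q_3 = 816 ≤ 1172 < 73711 = q_4, so the answer is 36991/816.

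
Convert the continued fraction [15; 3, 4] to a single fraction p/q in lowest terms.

199/13

Using pₖ = aₖpₖ₋₁ + pₖ₋₂ and qₖ = aₖqₖ₋₁ + qₖ₋₂:
  k=0: a=15, p=15, q=1
  k=1: a=3, p=46, q=3
  k=2: a=4, p=199, q=13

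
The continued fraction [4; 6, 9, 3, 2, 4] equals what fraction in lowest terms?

7324/1759

Using pₖ = aₖpₖ₋₁ + pₖ₋₂ and qₖ = aₖqₖ₋₁ + qₖ₋₂:
  k=0: a=4, p=4, q=1
  k=1: a=6, p=25, q=6
  k=2: a=9, p=229, q=55
  k=3: a=3, p=712, q=171
  k=4: a=2, p=1653, q=397
  k=5: a=4, p=7324, q=1759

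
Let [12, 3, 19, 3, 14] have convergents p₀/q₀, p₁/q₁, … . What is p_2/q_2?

715/58

Using pₖ = aₖpₖ₋₁ + pₖ₋₂, qₖ = aₖqₖ₋₁ + qₖ₋₂ (with p₋₁=1, p₋₂=0, q₋₁=0, q₋₂=1):
  k=0: a=12, p=12, q=1
  k=1: a=3, p=37, q=3
  k=2: a=19, p=715, q=58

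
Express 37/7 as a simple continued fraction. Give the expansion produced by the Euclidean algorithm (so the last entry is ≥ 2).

[5; 3, 2]

37 = 5·7 + 2
7 = 3·2 + 1
2 = 2·1 + 0  (stop)
So 37/7 = [5; 3, 2].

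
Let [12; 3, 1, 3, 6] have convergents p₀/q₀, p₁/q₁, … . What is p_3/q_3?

Using pₖ = aₖpₖ₋₁ + pₖ₋₂, qₖ = aₖqₖ₋₁ + qₖ₋₂ (with p₋₁=1, p₋₂=0, q₋₁=0, q₋₂=1):
  k=0: a=12, p=12, q=1
  k=1: a=3, p=37, q=3
  k=2: a=1, p=49, q=4
  k=3: a=3, p=184, q=15

184/15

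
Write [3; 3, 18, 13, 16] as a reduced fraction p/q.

Using pₖ = aₖpₖ₋₁ + pₖ₋₂ and qₖ = aₖqₖ₋₁ + qₖ₋₂:
  k=0: a=3, p=3, q=1
  k=1: a=3, p=10, q=3
  k=2: a=18, p=183, q=55
  k=3: a=13, p=2389, q=718
  k=4: a=16, p=38407, q=11543

38407/11543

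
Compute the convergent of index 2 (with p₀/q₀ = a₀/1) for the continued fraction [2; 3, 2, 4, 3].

Using pₖ = aₖpₖ₋₁ + pₖ₋₂, qₖ = aₖqₖ₋₁ + qₖ₋₂ (with p₋₁=1, p₋₂=0, q₋₁=0, q₋₂=1):
  k=0: a=2, p=2, q=1
  k=1: a=3, p=7, q=3
  k=2: a=2, p=16, q=7

16/7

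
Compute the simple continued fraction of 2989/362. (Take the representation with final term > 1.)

2989 = 8×362 + 93
362 = 3×93 + 83
93 = 1×83 + 10
83 = 8×10 + 3
10 = 3×3 + 1
3 = 3×1 + 0  (stop)
So 2989/362 = [8; 3, 1, 8, 3, 3].

[8; 3, 1, 8, 3, 3]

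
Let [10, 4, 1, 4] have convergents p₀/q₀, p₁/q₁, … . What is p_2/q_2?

51/5

Using pₖ = aₖpₖ₋₁ + pₖ₋₂, qₖ = aₖqₖ₋₁ + qₖ₋₂ (with p₋₁=1, p₋₂=0, q₋₁=0, q₋₂=1):
  k=0: a=10, p=10, q=1
  k=1: a=4, p=41, q=4
  k=2: a=1, p=51, q=5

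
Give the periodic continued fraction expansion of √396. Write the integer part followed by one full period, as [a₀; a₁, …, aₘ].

[19; 1, 8, 1, 38]

a₀ = ⌊√396⌋ = 19.
With m₀=0, d₀=1 and mₖ₊₁ = dₖaₖ − mₖ, dₖ₊₁ = (n − mₖ₊₁²)/dₖ, aₖ₊₁ = ⌊(a₀+mₖ₊₁)/dₖ₊₁⌋:
  k=1: m=19, d=35, a=1
  k=2: m=16, d=4, a=8
  k=3: m=16, d=35, a=1
  k=4: m=19, d=1, a=38
d=1 and a=2a₀=38 at k=4, so the next step gives (m, d) = (19, 35) again — its k=1 value — and the period has length 4.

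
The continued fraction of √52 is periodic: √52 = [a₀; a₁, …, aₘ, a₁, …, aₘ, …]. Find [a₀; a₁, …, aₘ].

a₀ = ⌊√52⌋ = 7.
With m₀=0, d₀=1 and mₖ₊₁ = dₖaₖ − mₖ, dₖ₊₁ = (n − mₖ₊₁²)/dₖ, aₖ₊₁ = ⌊(a₀+mₖ₊₁)/dₖ₊₁⌋:
  k=1: m=7, d=3, a=4
  k=2: m=5, d=9, a=1
  k=3: m=4, d=4, a=2
  k=4: m=4, d=9, a=1
  k=5: m=5, d=3, a=4
  k=6: m=7, d=1, a=14
d=1 and a=2a₀=14 at k=6, so the next step gives (m, d) = (7, 3) again — its k=1 value — and the period has length 6.

[7; 4, 1, 2, 1, 4, 14]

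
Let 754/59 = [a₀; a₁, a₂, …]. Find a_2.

754 = 12·59 + 46   →  a_0 = 12
59 = 1·46 + 13   →  a_1 = 1
46 = 3·13 + 7   →  a_2 = 3

3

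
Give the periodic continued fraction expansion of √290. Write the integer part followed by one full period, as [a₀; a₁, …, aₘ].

a₀ = ⌊√290⌋ = 17.
With m₀=0, d₀=1 and mₖ₊₁ = dₖaₖ − mₖ, dₖ₊₁ = (n − mₖ₊₁²)/dₖ, aₖ₊₁ = ⌊(a₀+mₖ₊₁)/dₖ₊₁⌋:
  k=1: m=17, d=1, a=34
d=1 and a=2a₀=34 at k=1, so the next step gives (m, d) = (17, 1) again — its k=1 value — and the period has length 1.

[17; 34]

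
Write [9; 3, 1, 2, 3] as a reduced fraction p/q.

Using pₖ = aₖpₖ₋₁ + pₖ₋₂ and qₖ = aₖqₖ₋₁ + qₖ₋₂:
  k=0: a=9, p=9, q=1
  k=1: a=3, p=28, q=3
  k=2: a=1, p=37, q=4
  k=3: a=2, p=102, q=11
  k=4: a=3, p=343, q=37

343/37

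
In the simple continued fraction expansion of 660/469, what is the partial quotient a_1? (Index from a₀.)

2

660 = 1·469 + 191   →  a_0 = 1
469 = 2·191 + 87   →  a_1 = 2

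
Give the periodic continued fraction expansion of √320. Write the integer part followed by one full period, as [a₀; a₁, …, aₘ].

[17; 1, 7, 1, 34]

a₀ = ⌊√320⌋ = 17.
With m₀=0, d₀=1 and mₖ₊₁ = dₖaₖ − mₖ, dₖ₊₁ = (n − mₖ₊₁²)/dₖ, aₖ₊₁ = ⌊(a₀+mₖ₊₁)/dₖ₊₁⌋:
  k=1: m=17, d=31, a=1
  k=2: m=14, d=4, a=7
  k=3: m=14, d=31, a=1
  k=4: m=17, d=1, a=34
d=1 and a=2a₀=34 at k=4, so the next step gives (m, d) = (17, 31) again — its k=1 value — and the period has length 4.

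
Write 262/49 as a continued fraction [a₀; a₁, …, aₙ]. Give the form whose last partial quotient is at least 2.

[5; 2, 1, 7, 2]

262 = 5·49 + 17
49 = 2·17 + 15
17 = 1·15 + 2
15 = 7·2 + 1
2 = 2·1 + 0  (stop)
So 262/49 = [5; 2, 1, 7, 2].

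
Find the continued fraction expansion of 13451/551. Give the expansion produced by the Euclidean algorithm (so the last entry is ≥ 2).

13451 = 24·551 + 227
551 = 2·227 + 97
227 = 2·97 + 33
97 = 2·33 + 31
33 = 1·31 + 2
31 = 15·2 + 1
2 = 2·1 + 0  (stop)
So 13451/551 = [24; 2, 2, 2, 1, 15, 2].

[24; 2, 2, 2, 1, 15, 2]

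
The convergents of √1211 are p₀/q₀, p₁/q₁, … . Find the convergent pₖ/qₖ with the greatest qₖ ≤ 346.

11971/344

√1211 = [34; 1, 3, 1, 68, …] (period length 4).
Convergents:
  p_0/q_0 = 34/1
  p_1/q_1 = 35/1
  p_2/q_2 = 139/4
  p_3/q_3 = 174/5
  p_4/q_4 = 11971/344
  p_5/q_5 = 12145/349
q_4 = 344 ≤ 346 < 349 = q_5, so the answer is 11971/344.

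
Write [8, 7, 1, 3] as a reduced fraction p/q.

252/31

Using pₖ = aₖpₖ₋₁ + pₖ₋₂ and qₖ = aₖqₖ₋₁ + qₖ₋₂:
  k=0: a=8, p=8, q=1
  k=1: a=7, p=57, q=7
  k=2: a=1, p=65, q=8
  k=3: a=3, p=252, q=31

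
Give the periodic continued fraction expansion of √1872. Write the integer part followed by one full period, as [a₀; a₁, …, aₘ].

[43; 3, 1, 3, 86]

a₀ = ⌊√1872⌋ = 43.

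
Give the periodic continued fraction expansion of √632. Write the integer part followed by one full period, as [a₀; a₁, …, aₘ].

[25; 7, 6, 7, 50]

a₀ = ⌊√632⌋ = 25.
With m₀=0, d₀=1 and mₖ₊₁ = dₖaₖ − mₖ, dₖ₊₁ = (n − mₖ₊₁²)/dₖ, aₖ₊₁ = ⌊(a₀+mₖ₊₁)/dₖ₊₁⌋:
  k=1: m=25, d=7, a=7
  k=2: m=24, d=8, a=6
  k=3: m=24, d=7, a=7
  k=4: m=25, d=1, a=50
d=1 and a=2a₀=50 at k=4, so the next step gives (m, d) = (25, 7) again — its k=1 value — and the period has length 4.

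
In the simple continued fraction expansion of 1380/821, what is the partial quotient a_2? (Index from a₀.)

1380 = 1·821 + 559   →  a_0 = 1
821 = 1·559 + 262   →  a_1 = 1
559 = 2·262 + 35   →  a_2 = 2

2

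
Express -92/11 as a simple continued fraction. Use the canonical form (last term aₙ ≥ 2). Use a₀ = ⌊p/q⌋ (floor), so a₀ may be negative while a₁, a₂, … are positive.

-92 = -9×11 + 7
11 = 1×7 + 4
7 = 1×4 + 3
4 = 1×3 + 1
3 = 3×1 + 0  (stop)
So -92/11 = [-9; 1, 1, 1, 3].

[-9; 1, 1, 1, 3]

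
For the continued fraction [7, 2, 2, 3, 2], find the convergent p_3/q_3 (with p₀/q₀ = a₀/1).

Using pₖ = aₖpₖ₋₁ + pₖ₋₂, qₖ = aₖqₖ₋₁ + qₖ₋₂ (with p₋₁=1, p₋₂=0, q₋₁=0, q₋₂=1):
  k=0: a=7, p=7, q=1
  k=1: a=2, p=15, q=2
  k=2: a=2, p=37, q=5
  k=3: a=3, p=126, q=17

126/17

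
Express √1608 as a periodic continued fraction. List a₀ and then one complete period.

[40; 10, 80]

a₀ = ⌊√1608⌋ = 40.
With m₀=0, d₀=1 and mₖ₊₁ = dₖaₖ − mₖ, dₖ₊₁ = (n − mₖ₊₁²)/dₖ, aₖ₊₁ = ⌊(a₀+mₖ₊₁)/dₖ₊₁⌋:
  k=1: m=40, d=8, a=10
  k=2: m=40, d=1, a=80
d=1 and a=2a₀=80 at k=2, so the next step gives (m, d) = (40, 8) again — its k=1 value — and the period has length 2.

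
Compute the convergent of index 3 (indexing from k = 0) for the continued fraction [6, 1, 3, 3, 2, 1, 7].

Using pₖ = aₖpₖ₋₁ + pₖ₋₂, qₖ = aₖqₖ₋₁ + qₖ₋₂ (with p₋₁=1, p₋₂=0, q₋₁=0, q₋₂=1):
  k=0: a=6, p=6, q=1
  k=1: a=1, p=7, q=1
  k=2: a=3, p=27, q=4
  k=3: a=3, p=88, q=13

88/13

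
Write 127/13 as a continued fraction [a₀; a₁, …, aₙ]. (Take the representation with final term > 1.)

127 = 9·13 + 10
13 = 1·10 + 3
10 = 3·3 + 1
3 = 3·1 + 0  (stop)
So 127/13 = [9; 1, 3, 3].

[9; 1, 3, 3]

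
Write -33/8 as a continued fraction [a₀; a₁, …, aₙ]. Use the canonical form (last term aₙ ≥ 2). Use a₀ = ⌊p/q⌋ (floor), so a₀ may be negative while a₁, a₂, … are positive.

[-5; 1, 7]

-33 = -5·8 + 7
8 = 1·7 + 1
7 = 7·1 + 0  (stop)
So -33/8 = [-5; 1, 7].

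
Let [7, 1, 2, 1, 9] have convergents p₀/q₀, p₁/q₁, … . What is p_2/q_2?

Using pₖ = aₖpₖ₋₁ + pₖ₋₂, qₖ = aₖqₖ₋₁ + qₖ₋₂ (with p₋₁=1, p₋₂=0, q₋₁=0, q₋₂=1):
  k=0: a=7, p=7, q=1
  k=1: a=1, p=8, q=1
  k=2: a=2, p=23, q=3

23/3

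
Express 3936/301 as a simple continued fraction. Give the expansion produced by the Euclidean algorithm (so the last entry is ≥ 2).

3936 = 13*301 + 23
301 = 13*23 + 2
23 = 11*2 + 1
2 = 2*1 + 0  (stop)
So 3936/301 = [13; 13, 11, 2].

[13; 13, 11, 2]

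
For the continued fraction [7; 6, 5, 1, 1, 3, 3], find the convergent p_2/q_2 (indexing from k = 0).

222/31

Using pₖ = aₖpₖ₋₁ + pₖ₋₂, qₖ = aₖqₖ₋₁ + qₖ₋₂ (with p₋₁=1, p₋₂=0, q₋₁=0, q₋₂=1):
  k=0: a=7, p=7, q=1
  k=1: a=6, p=43, q=6
  k=2: a=5, p=222, q=31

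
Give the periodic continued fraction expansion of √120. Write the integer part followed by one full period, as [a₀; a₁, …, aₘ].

a₀ = ⌊√120⌋ = 10.
With m₀=0, d₀=1 and mₖ₊₁ = dₖaₖ − mₖ, dₖ₊₁ = (n − mₖ₊₁²)/dₖ, aₖ₊₁ = ⌊(a₀+mₖ₊₁)/dₖ₊₁⌋:
  k=1: m=10, d=20, a=1
  k=2: m=10, d=1, a=20
d=1 and a=2a₀=20 at k=2, so the next step gives (m, d) = (10, 20) again — its k=1 value — and the period has length 2.

[10; 1, 20]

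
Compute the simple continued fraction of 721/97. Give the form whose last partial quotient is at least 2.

721 = 7*97 + 42
97 = 2*42 + 13
42 = 3*13 + 3
13 = 4*3 + 1
3 = 3*1 + 0  (stop)
So 721/97 = [7; 2, 3, 4, 3].

[7; 2, 3, 4, 3]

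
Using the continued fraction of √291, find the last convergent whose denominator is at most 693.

√291 = [17; 17, 34, …] (period length 2).
Convergents:
  p_0/q_0 = 17/1
  p_1/q_1 = 290/17
  p_2/q_2 = 9877/579
  p_3/q_3 = 168199/9860
q_2 = 579 ≤ 693 < 9860 = q_3, so the answer is 9877/579.

9877/579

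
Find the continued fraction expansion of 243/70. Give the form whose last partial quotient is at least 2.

243 = 3·70 + 33
70 = 2·33 + 4
33 = 8·4 + 1
4 = 4·1 + 0  (stop)
So 243/70 = [3; 2, 8, 4].

[3; 2, 8, 4]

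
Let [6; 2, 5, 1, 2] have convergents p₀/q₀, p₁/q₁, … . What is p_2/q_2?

Using pₖ = aₖpₖ₋₁ + pₖ₋₂, qₖ = aₖqₖ₋₁ + qₖ₋₂ (with p₋₁=1, p₋₂=0, q₋₁=0, q₋₂=1):
  k=0: a=6, p=6, q=1
  k=1: a=2, p=13, q=2
  k=2: a=5, p=71, q=11

71/11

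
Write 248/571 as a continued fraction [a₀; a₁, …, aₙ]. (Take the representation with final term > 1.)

[0; 2, 3, 3, 3, 1, 5]

248 = 0·571 + 248
571 = 2·248 + 75
248 = 3·75 + 23
75 = 3·23 + 6
23 = 3·6 + 5
6 = 1·5 + 1
5 = 5·1 + 0  (stop)
So 248/571 = [0; 2, 3, 3, 3, 1, 5].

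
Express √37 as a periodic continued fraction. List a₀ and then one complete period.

[6; 12]

a₀ = ⌊√37⌋ = 6.
With m₀=0, d₀=1 and mₖ₊₁ = dₖaₖ − mₖ, dₖ₊₁ = (n − mₖ₊₁²)/dₖ, aₖ₊₁ = ⌊(a₀+mₖ₊₁)/dₖ₊₁⌋:
  k=1: m=6, d=1, a=12
d=1 and a=2a₀=12 at k=1, so the next step gives (m, d) = (6, 1) again — its k=1 value — and the period has length 1.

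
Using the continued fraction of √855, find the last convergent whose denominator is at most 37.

√855 = [29; 4, 6, 4, 58, …] (period length 4).
Convergents:
  p_0/q_0 = 29/1
  p_1/q_1 = 117/4
  p_2/q_2 = 731/25
  p_3/q_3 = 3041/104
q_2 = 25 ≤ 37 < 104 = q_3, so the answer is 731/25.

731/25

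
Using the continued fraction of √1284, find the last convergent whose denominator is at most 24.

√1284 = [35; 1, 4, 1, 70, …] (period length 4).
Convergents:
  p_0/q_0 = 35/1
  p_1/q_1 = 36/1
  p_2/q_2 = 179/5
  p_3/q_3 = 215/6
  p_4/q_4 = 15229/425
q_3 = 6 ≤ 24 < 425 = q_4, so the answer is 215/6.

215/6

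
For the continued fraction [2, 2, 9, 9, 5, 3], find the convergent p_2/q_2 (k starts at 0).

47/19

Using pₖ = aₖpₖ₋₁ + pₖ₋₂, qₖ = aₖqₖ₋₁ + qₖ₋₂ (with p₋₁=1, p₋₂=0, q₋₁=0, q₋₂=1):
  k=0: a=2, p=2, q=1
  k=1: a=2, p=5, q=2
  k=2: a=9, p=47, q=19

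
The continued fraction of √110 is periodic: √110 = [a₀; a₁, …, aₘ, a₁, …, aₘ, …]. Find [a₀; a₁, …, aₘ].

[10; 2, 20]

a₀ = ⌊√110⌋ = 10.
With m₀=0, d₀=1 and mₖ₊₁ = dₖaₖ − mₖ, dₖ₊₁ = (n − mₖ₊₁²)/dₖ, aₖ₊₁ = ⌊(a₀+mₖ₊₁)/dₖ₊₁⌋:
  k=1: m=10, d=10, a=2
  k=2: m=10, d=1, a=20
d=1 and a=2a₀=20 at k=2, so the next step gives (m, d) = (10, 10) again — its k=1 value — and the period has length 2.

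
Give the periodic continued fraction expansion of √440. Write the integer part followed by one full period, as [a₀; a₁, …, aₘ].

[20; 1, 40]

a₀ = ⌊√440⌋ = 20.
With m₀=0, d₀=1 and mₖ₊₁ = dₖaₖ − mₖ, dₖ₊₁ = (n − mₖ₊₁²)/dₖ, aₖ₊₁ = ⌊(a₀+mₖ₊₁)/dₖ₊₁⌋:
  k=1: m=20, d=40, a=1
  k=2: m=20, d=1, a=40
d=1 and a=2a₀=40 at k=2, so the next step gives (m, d) = (20, 40) again — its k=1 value — and the period has length 2.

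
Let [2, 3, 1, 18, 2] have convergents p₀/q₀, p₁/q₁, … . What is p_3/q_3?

169/75

Using pₖ = aₖpₖ₋₁ + pₖ₋₂, qₖ = aₖqₖ₋₁ + qₖ₋₂ (with p₋₁=1, p₋₂=0, q₋₁=0, q₋₂=1):
  k=0: a=2, p=2, q=1
  k=1: a=3, p=7, q=3
  k=2: a=1, p=9, q=4
  k=3: a=18, p=169, q=75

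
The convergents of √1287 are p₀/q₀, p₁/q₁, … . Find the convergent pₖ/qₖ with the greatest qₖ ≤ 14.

√1287 = [35; 1, 6, 1, 70, …] (period length 4).
Convergents:
  p_0/q_0 = 35/1
  p_1/q_1 = 36/1
  p_2/q_2 = 251/7
  p_3/q_3 = 287/8
  p_4/q_4 = 20341/567
q_3 = 8 ≤ 14 < 567 = q_4, so the answer is 287/8.

287/8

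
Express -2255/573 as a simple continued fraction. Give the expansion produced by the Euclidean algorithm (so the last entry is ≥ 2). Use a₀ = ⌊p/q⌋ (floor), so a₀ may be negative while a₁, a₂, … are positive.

[-4; 15, 2, 18]

-2255 = -4*573 + 37
573 = 15*37 + 18
37 = 2*18 + 1
18 = 18*1 + 0  (stop)
So -2255/573 = [-4; 15, 2, 18].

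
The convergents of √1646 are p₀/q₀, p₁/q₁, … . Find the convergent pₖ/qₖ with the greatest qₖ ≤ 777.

11441/282

√1646 = [40; 1, 1, 3, 40, 3, 1, 1, 80, …] (period length 8).
Convergents:
  p_0/q_0 = 40/1
  p_1/q_1 = 41/1
  p_2/q_2 = 81/2
  p_3/q_3 = 284/7
  p_4/q_4 = 11441/282
  p_5/q_5 = 34607/853
q_4 = 282 ≤ 777 < 853 = q_5, so the answer is 11441/282.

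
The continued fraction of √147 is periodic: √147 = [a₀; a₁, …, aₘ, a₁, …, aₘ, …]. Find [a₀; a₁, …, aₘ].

[12; 8, 24]

a₀ = ⌊√147⌋ = 12.
With m₀=0, d₀=1 and mₖ₊₁ = dₖaₖ − mₖ, dₖ₊₁ = (n − mₖ₊₁²)/dₖ, aₖ₊₁ = ⌊(a₀+mₖ₊₁)/dₖ₊₁⌋:
  k=1: m=12, d=3, a=8
  k=2: m=12, d=1, a=24
d=1 and a=2a₀=24 at k=2, so the next step gives (m, d) = (12, 3) again — its k=1 value — and the period has length 2.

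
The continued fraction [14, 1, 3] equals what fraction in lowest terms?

Fold from the inside: start with 3/1.
  1 + 1/3 = 4/3
  14 + 3/4 = 59/4

59/4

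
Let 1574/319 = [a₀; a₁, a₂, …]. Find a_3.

1574 = 4·319 + 298   →  a_0 = 4
319 = 1·298 + 21   →  a_1 = 1
298 = 14·21 + 4   →  a_2 = 14
21 = 5·4 + 1   →  a_3 = 5

5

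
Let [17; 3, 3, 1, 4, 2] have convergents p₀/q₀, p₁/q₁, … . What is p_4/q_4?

Using pₖ = aₖpₖ₋₁ + pₖ₋₂, qₖ = aₖqₖ₋₁ + qₖ₋₂ (with p₋₁=1, p₋₂=0, q₋₁=0, q₋₂=1):
  k=0: a=17, p=17, q=1
  k=1: a=3, p=52, q=3
  k=2: a=3, p=173, q=10
  k=3: a=1, p=225, q=13
  k=4: a=4, p=1073, q=62

1073/62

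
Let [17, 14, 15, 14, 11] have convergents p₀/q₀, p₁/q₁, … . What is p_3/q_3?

50667/2968

Using pₖ = aₖpₖ₋₁ + pₖ₋₂, qₖ = aₖqₖ₋₁ + qₖ₋₂ (with p₋₁=1, p₋₂=0, q₋₁=0, q₋₂=1):
  k=0: a=17, p=17, q=1
  k=1: a=14, p=239, q=14
  k=2: a=15, p=3602, q=211
  k=3: a=14, p=50667, q=2968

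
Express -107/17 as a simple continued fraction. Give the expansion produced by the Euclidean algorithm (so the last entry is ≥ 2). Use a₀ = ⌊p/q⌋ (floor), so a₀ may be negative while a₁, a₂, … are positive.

-107 = -7×17 + 12
17 = 1×12 + 5
12 = 2×5 + 2
5 = 2×2 + 1
2 = 2×1 + 0  (stop)
So -107/17 = [-7; 1, 2, 2, 2].

[-7; 1, 2, 2, 2]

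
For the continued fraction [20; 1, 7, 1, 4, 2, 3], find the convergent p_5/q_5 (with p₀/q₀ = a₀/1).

Using pₖ = aₖpₖ₋₁ + pₖ₋₂, qₖ = aₖqₖ₋₁ + qₖ₋₂ (with p₋₁=1, p₋₂=0, q₋₁=0, q₋₂=1):
  k=0: a=20, p=20, q=1
  k=1: a=1, p=21, q=1
  k=2: a=7, p=167, q=8
  k=3: a=1, p=188, q=9
  k=4: a=4, p=919, q=44
  k=5: a=2, p=2026, q=97

2026/97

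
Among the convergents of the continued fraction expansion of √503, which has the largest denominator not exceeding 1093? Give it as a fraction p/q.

10541/470

√503 = [22; 2, 2, 1, 21, 1, 2, 2, 44, …] (period length 8).
Convergents:
  p_0/q_0 = 22/1
  p_1/q_1 = 45/2
  p_2/q_2 = 112/5
  p_3/q_3 = 157/7
  p_4/q_4 = 3409/152
  p_5/q_5 = 3566/159
  p_6/q_6 = 10541/470
  p_7/q_7 = 24648/1099
q_6 = 470 ≤ 1093 < 1099 = q_7, so the answer is 10541/470.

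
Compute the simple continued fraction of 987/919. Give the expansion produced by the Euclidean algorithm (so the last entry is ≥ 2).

987 = 1×919 + 68
919 = 13×68 + 35
68 = 1×35 + 33
35 = 1×33 + 2
33 = 16×2 + 1
2 = 2×1 + 0  (stop)
So 987/919 = [1; 13, 1, 1, 16, 2].

[1; 13, 1, 1, 16, 2]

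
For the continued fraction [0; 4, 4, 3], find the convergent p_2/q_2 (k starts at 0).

Using pₖ = aₖpₖ₋₁ + pₖ₋₂, qₖ = aₖqₖ₋₁ + qₖ₋₂ (with p₋₁=1, p₋₂=0, q₋₁=0, q₋₂=1):
  k=0: a=0, p=0, q=1
  k=1: a=4, p=1, q=4
  k=2: a=4, p=4, q=17

4/17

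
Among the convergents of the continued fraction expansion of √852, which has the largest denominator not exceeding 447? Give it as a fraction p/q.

10654/365

√852 = [29; 5, 3, 2, 4, 2, 3, 5, 58, …] (period length 8).
Convergents:
  p_0/q_0 = 29/1
  p_1/q_1 = 146/5
  p_2/q_2 = 467/16
  p_3/q_3 = 1080/37
  p_4/q_4 = 4787/164
  p_5/q_5 = 10654/365
  p_6/q_6 = 36749/1259
q_5 = 365 ≤ 447 < 1259 = q_6, so the answer is 10654/365.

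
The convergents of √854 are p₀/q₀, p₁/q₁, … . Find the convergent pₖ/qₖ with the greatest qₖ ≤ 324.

√854 = [29; 4, 2, 11, 4, 11, 2, 4, 58, …] (period length 8).
Convergents:
  p_0/q_0 = 29/1
  p_1/q_1 = 117/4
  p_2/q_2 = 263/9
  p_3/q_3 = 3010/103
  p_4/q_4 = 12303/421
q_3 = 103 ≤ 324 < 421 = q_4, so the answer is 3010/103.

3010/103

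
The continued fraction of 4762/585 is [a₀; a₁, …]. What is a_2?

4762 = 8·585 + 82   →  a_0 = 8
585 = 7·82 + 11   →  a_1 = 7
82 = 7·11 + 5   →  a_2 = 7

7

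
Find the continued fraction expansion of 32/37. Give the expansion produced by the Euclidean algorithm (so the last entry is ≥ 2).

[0; 1, 6, 2, 2]

32 = 0*37 + 32
37 = 1*32 + 5
32 = 6*5 + 2
5 = 2*2 + 1
2 = 2*1 + 0  (stop)
So 32/37 = [0; 1, 6, 2, 2].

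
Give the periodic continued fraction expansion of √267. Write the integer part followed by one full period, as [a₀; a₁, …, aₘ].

[16; 2, 1, 15, 1, 2, 32]

a₀ = ⌊√267⌋ = 16.
With m₀=0, d₀=1 and mₖ₊₁ = dₖaₖ − mₖ, dₖ₊₁ = (n − mₖ₊₁²)/dₖ, aₖ₊₁ = ⌊(a₀+mₖ₊₁)/dₖ₊₁⌋:
  k=1: m=16, d=11, a=2
  k=2: m=6, d=21, a=1
  k=3: m=15, d=2, a=15
  k=4: m=15, d=21, a=1
  k=5: m=6, d=11, a=2
  k=6: m=16, d=1, a=32
d=1 and a=2a₀=32 at k=6, so the next step gives (m, d) = (16, 11) again — its k=1 value — and the period has length 6.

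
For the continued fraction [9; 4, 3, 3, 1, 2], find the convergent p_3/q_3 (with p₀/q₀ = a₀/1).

Using pₖ = aₖpₖ₋₁ + pₖ₋₂, qₖ = aₖqₖ₋₁ + qₖ₋₂ (with p₋₁=1, p₋₂=0, q₋₁=0, q₋₂=1):
  k=0: a=9, p=9, q=1
  k=1: a=4, p=37, q=4
  k=2: a=3, p=120, q=13
  k=3: a=3, p=397, q=43

397/43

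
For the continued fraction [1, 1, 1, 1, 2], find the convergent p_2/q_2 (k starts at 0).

3/2

Using pₖ = aₖpₖ₋₁ + pₖ₋₂, qₖ = aₖqₖ₋₁ + qₖ₋₂ (with p₋₁=1, p₋₂=0, q₋₁=0, q₋₂=1):
  k=0: a=1, p=1, q=1
  k=1: a=1, p=2, q=1
  k=2: a=1, p=3, q=2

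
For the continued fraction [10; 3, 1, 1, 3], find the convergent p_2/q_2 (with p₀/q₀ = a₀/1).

Using pₖ = aₖpₖ₋₁ + pₖ₋₂, qₖ = aₖqₖ₋₁ + qₖ₋₂ (with p₋₁=1, p₋₂=0, q₋₁=0, q₋₂=1):
  k=0: a=10, p=10, q=1
  k=1: a=3, p=31, q=3
  k=2: a=1, p=41, q=4

41/4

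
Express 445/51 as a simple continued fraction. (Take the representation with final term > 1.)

445 = 8×51 + 37
51 = 1×37 + 14
37 = 2×14 + 9
14 = 1×9 + 5
9 = 1×5 + 4
5 = 1×4 + 1
4 = 4×1 + 0  (stop)
So 445/51 = [8; 1, 2, 1, 1, 1, 4].

[8; 1, 2, 1, 1, 1, 4]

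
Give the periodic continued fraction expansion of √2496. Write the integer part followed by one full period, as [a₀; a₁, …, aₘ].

a₀ = ⌊√2496⌋ = 49.
With m₀=0, d₀=1 and mₖ₊₁ = dₖaₖ − mₖ, dₖ₊₁ = (n − mₖ₊₁²)/dₖ, aₖ₊₁ = ⌊(a₀+mₖ₊₁)/dₖ₊₁⌋:
  k=1: m=49, d=95, a=1
  k=2: m=46, d=4, a=23
  k=3: m=46, d=95, a=1
  k=4: m=49, d=1, a=98
d=1 and a=2a₀=98 at k=4, so the next step gives (m, d) = (49, 95) again — its k=1 value — and the period has length 4.

[49; 1, 23, 1, 98]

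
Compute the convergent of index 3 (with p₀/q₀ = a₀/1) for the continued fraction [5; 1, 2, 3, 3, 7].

57/10

Using pₖ = aₖpₖ₋₁ + pₖ₋₂, qₖ = aₖqₖ₋₁ + qₖ₋₂ (with p₋₁=1, p₋₂=0, q₋₁=0, q₋₂=1):
  k=0: a=5, p=5, q=1
  k=1: a=1, p=6, q=1
  k=2: a=2, p=17, q=3
  k=3: a=3, p=57, q=10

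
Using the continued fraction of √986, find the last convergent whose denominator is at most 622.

9797/312

√986 = [31; 2, 2, 62, …] (period length 3).
Convergents:
  p_0/q_0 = 31/1
  p_1/q_1 = 63/2
  p_2/q_2 = 157/5
  p_3/q_3 = 9797/312
  p_4/q_4 = 19751/629
q_3 = 312 ≤ 622 < 629 = q_4, so the answer is 9797/312.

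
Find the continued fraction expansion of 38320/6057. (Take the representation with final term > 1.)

38320 = 6×6057 + 1978
6057 = 3×1978 + 123
1978 = 16×123 + 10
123 = 12×10 + 3
10 = 3×3 + 1
3 = 3×1 + 0  (stop)
So 38320/6057 = [6; 3, 16, 12, 3, 3].

[6; 3, 16, 12, 3, 3]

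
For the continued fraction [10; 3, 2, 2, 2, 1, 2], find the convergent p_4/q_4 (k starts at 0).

422/41

Using pₖ = aₖpₖ₋₁ + pₖ₋₂, qₖ = aₖqₖ₋₁ + qₖ₋₂ (with p₋₁=1, p₋₂=0, q₋₁=0, q₋₂=1):
  k=0: a=10, p=10, q=1
  k=1: a=3, p=31, q=3
  k=2: a=2, p=72, q=7
  k=3: a=2, p=175, q=17
  k=4: a=2, p=422, q=41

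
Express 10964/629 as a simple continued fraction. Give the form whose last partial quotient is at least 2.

10964 = 17×629 + 271
629 = 2×271 + 87
271 = 3×87 + 10
87 = 8×10 + 7
10 = 1×7 + 3
7 = 2×3 + 1
3 = 3×1 + 0  (stop)
So 10964/629 = [17; 2, 3, 8, 1, 2, 3].

[17; 2, 3, 8, 1, 2, 3]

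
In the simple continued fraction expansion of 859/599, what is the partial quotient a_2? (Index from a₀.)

3

859 = 1·599 + 260   →  a_0 = 1
599 = 2·260 + 79   →  a_1 = 2
260 = 3·79 + 23   →  a_2 = 3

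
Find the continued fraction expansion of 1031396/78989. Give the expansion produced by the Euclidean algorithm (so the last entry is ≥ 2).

[13; 17, 2, 2, 17, 17, 3]

1031396 = 13·78989 + 4539
78989 = 17·4539 + 1826
4539 = 2·1826 + 887
1826 = 2·887 + 52
887 = 17·52 + 3
52 = 17·3 + 1
3 = 3·1 + 0  (stop)
So 1031396/78989 = [13; 17, 2, 2, 17, 17, 3].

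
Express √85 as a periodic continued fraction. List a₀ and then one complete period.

[9; 4, 1, 1, 4, 18]

a₀ = ⌊√85⌋ = 9.
With m₀=0, d₀=1 and mₖ₊₁ = dₖaₖ − mₖ, dₖ₊₁ = (n − mₖ₊₁²)/dₖ, aₖ₊₁ = ⌊(a₀+mₖ₊₁)/dₖ₊₁⌋:
  k=1: m=9, d=4, a=4
  k=2: m=7, d=9, a=1
  k=3: m=2, d=9, a=1
  k=4: m=7, d=4, a=4
  k=5: m=9, d=1, a=18
d=1 and a=2a₀=18 at k=5, so the next step gives (m, d) = (9, 4) again — its k=1 value — and the period has length 5.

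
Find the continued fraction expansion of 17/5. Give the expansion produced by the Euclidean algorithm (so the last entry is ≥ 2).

[3; 2, 2]

17 = 3*5 + 2
5 = 2*2 + 1
2 = 2*1 + 0  (stop)
So 17/5 = [3; 2, 2].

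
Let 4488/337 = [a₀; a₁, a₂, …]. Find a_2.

4488 = 13·337 + 107   →  a_0 = 13
337 = 3·107 + 16   →  a_1 = 3
107 = 6·16 + 11   →  a_2 = 6

6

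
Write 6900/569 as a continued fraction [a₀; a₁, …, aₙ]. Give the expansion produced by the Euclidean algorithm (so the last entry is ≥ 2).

[12; 7, 1, 9, 3, 2]

6900 = 12×569 + 72
569 = 7×72 + 65
72 = 1×65 + 7
65 = 9×7 + 2
7 = 3×2 + 1
2 = 2×1 + 0  (stop)
So 6900/569 = [12; 7, 1, 9, 3, 2].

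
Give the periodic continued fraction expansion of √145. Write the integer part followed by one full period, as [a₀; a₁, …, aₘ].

a₀ = ⌊√145⌋ = 12.
With m₀=0, d₀=1 and mₖ₊₁ = dₖaₖ − mₖ, dₖ₊₁ = (n − mₖ₊₁²)/dₖ, aₖ₊₁ = ⌊(a₀+mₖ₊₁)/dₖ₊₁⌋:
  k=1: m=12, d=1, a=24
d=1 and a=2a₀=24 at k=1, so the next step gives (m, d) = (12, 1) again — its k=1 value — and the period has length 1.

[12; 24]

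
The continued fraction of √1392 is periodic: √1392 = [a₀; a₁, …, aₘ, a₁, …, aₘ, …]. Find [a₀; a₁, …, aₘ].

a₀ = ⌊√1392⌋ = 37.
With m₀=0, d₀=1 and mₖ₊₁ = dₖaₖ − mₖ, dₖ₊₁ = (n − mₖ₊₁²)/dₖ, aₖ₊₁ = ⌊(a₀+mₖ₊₁)/dₖ₊₁⌋:
  k=1: m=37, d=23, a=3
  k=2: m=32, d=16, a=4
  k=3: m=32, d=23, a=3
  k=4: m=37, d=1, a=74
d=1 and a=2a₀=74 at k=4, so the next step gives (m, d) = (37, 23) again — its k=1 value — and the period has length 4.

[37; 3, 4, 3, 74]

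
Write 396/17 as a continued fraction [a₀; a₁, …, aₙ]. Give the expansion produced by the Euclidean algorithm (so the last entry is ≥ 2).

[23; 3, 2, 2]

396 = 23*17 + 5
17 = 3*5 + 2
5 = 2*2 + 1
2 = 2*1 + 0  (stop)
So 396/17 = [23; 3, 2, 2].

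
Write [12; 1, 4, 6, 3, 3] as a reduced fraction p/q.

Fold from the inside: start with 3/1.
  3 + 1/3 = 10/3
  6 + 3/10 = 63/10
  4 + 10/63 = 262/63
  1 + 63/262 = 325/262
  12 + 262/325 = 4162/325

4162/325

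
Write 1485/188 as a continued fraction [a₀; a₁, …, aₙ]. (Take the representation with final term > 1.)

[7; 1, 8, 1, 8, 2]

1485 = 7×188 + 169
188 = 1×169 + 19
169 = 8×19 + 17
19 = 1×17 + 2
17 = 8×2 + 1
2 = 2×1 + 0  (stop)
So 1485/188 = [7; 1, 8, 1, 8, 2].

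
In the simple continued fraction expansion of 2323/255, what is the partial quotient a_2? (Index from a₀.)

9

2323 = 9·255 + 28   →  a_0 = 9
255 = 9·28 + 3   →  a_1 = 9
28 = 9·3 + 1   →  a_2 = 9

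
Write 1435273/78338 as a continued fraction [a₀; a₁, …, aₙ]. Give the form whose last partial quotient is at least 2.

[18; 3, 9, 11, 11, 1, 9, 2]

1435273 = 18*78338 + 25189
78338 = 3*25189 + 2771
25189 = 9*2771 + 250
2771 = 11*250 + 21
250 = 11*21 + 19
21 = 1*19 + 2
19 = 9*2 + 1
2 = 2*1 + 0  (stop)
So 1435273/78338 = [18; 3, 9, 11, 11, 1, 9, 2].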